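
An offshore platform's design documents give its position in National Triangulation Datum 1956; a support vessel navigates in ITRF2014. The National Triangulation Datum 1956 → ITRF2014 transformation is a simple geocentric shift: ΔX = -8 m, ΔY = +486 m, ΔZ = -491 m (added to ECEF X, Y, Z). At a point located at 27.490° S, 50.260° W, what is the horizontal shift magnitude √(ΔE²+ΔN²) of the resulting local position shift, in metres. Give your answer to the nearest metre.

682 m

At φ = -27.490°, λ = -50.260°: sin φ = -0.461594, cos φ = 0.887091, sin λ = -0.768953, cos λ = 0.639305.
ΔE = −sin λ·ΔX + cos λ·ΔY = −(-0.768953)·(-8) + (0.639305)·(486) = 304.55 m.
ΔN = −sin φ cos λ·ΔX − sin φ sin λ·ΔY + cos φ·ΔZ = −(-0.461594)(0.639305)(-8) − (-0.461594)(-0.768953)(486) + (0.887091)(-491) = -610.43 m.
Horizontal magnitude = √(ΔE² + ΔN²) = √(304.55² + (-610.43)²) = 682.18 m.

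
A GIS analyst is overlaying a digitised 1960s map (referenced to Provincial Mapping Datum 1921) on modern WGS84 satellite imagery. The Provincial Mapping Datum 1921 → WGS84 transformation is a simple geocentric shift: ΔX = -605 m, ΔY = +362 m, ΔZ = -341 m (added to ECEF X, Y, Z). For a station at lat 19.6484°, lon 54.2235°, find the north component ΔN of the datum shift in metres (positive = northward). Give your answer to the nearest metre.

The local north axis is (−sin φ cos λ, −sin φ sin λ, cos φ), giving ΔN = 118.930 − 98.753 − 321.145 = -300.97 m.

ΔN = -301 m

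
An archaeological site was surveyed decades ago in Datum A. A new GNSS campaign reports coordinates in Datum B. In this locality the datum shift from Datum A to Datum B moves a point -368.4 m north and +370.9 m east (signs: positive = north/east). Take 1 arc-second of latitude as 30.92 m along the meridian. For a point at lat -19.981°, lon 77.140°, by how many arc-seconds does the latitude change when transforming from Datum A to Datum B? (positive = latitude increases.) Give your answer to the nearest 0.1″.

1″ of latitude = 30.92 m, so Δφ = -368.4 / 30.92 = -11.915″.

Δφ = -11.9″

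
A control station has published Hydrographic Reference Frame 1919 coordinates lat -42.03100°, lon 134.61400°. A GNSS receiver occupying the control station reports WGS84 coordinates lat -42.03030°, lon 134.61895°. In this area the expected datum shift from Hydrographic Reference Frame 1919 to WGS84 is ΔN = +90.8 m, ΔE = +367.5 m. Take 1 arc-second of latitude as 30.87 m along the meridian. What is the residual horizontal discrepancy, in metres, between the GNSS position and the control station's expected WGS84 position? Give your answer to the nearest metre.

43 m

Observed coordinate differences: Δφ = +0.00070°, Δλ = +0.00495°.
Converting to metres (1° lat = 111132 m, cos φ = 0.742783): observed ΔN = 77.8 m, observed ΔE = 408.6 m.
Subtracting the expected shift leaves a residual of 77.8 − (90.8) = -13.0 m north and 408.6 − (367.5) = 41.1 m east.
Residual distance = √((-13.0)² + 41.1²) = 43.1 m.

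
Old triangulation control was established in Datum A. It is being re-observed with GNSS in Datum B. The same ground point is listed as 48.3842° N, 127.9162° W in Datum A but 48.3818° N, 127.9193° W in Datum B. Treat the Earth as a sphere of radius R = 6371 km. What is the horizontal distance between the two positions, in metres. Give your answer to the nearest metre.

Δφ = 48.3818° − 48.3842° = -0.0024°; Δλ = -127.9193° − -127.9162° = -0.0031°.
1° along a meridian = πR/180 = 111195 m.
ΔN = Δφ × 111195 = -266.9 m; ΔE = Δλ × 111195 × cos(48.3842°) = -0.0031 × 111195 × 0.664132 = -228.9 m.
Distance = √(ΔE² + ΔN²) = √((-228.9)² + (-266.9)²) = 351.6 m.

352 m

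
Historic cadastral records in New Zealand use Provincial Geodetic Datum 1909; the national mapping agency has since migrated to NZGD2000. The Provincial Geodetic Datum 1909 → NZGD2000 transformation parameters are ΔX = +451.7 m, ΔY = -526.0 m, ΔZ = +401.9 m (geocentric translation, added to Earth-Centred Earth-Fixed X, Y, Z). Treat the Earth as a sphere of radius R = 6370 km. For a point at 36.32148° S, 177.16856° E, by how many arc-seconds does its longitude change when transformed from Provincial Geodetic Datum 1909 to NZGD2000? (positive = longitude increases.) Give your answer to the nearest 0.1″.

Δλ = 20.2″

sin φ = -0.592315, cos φ = 0.805706, sin λ = 0.049398, cos λ = -0.998779.
East component: ΔE = −sin λ·ΔX + cos λ·ΔY = −(0.049398)(451.7) + (-0.998779)(-526.0) = 503.04 m.
1° of latitude spans πR/180 = 111177 m; at latitude φ, 1° of longitude spans that × cos φ = 89576.4 m, so Δλ = 503.04 / 89576.4 × 3600 = 20.217″.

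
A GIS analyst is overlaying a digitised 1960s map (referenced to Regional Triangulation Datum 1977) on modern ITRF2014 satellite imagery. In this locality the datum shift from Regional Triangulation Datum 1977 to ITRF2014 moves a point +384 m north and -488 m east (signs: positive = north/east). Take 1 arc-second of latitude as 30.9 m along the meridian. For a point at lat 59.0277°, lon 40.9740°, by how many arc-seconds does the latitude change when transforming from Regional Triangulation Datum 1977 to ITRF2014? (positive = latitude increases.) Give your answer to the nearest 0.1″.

Δφ = 12.4″

1″ of latitude = 30.90 m, so Δφ = 384.0 / 30.90 = 12.427″.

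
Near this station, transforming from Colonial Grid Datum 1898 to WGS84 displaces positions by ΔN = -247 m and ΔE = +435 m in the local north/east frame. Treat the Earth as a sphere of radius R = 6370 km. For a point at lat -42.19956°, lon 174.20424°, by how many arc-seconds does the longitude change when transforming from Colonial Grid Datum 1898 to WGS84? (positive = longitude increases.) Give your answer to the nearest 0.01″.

Δλ = 19.01″

At latitude -42.19956°, cos φ = 0.740810.
One radian of longitude at latitude φ spans R cos φ, so Δλ = ΔE / (R cos φ) = 435.0 / (6370000 × 0.740810) = 9.2181e-05 rad = 19.014″.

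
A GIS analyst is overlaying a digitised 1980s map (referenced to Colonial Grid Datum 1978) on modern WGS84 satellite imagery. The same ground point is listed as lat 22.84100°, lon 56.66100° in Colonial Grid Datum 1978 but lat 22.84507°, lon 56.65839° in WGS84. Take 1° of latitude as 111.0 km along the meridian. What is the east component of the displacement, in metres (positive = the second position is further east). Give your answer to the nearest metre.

Δφ = 22.84507° − 22.84100° = +0.00407°; Δλ = 56.65839° − 56.66100° = -0.00261°.
ΔN = Δφ × 111000 = 451.8 m; ΔE = Δλ × 111000 × cos(22.84100°) = -0.00261 × 111000 × 0.921586 = -267.0 m.

ΔE = -267 m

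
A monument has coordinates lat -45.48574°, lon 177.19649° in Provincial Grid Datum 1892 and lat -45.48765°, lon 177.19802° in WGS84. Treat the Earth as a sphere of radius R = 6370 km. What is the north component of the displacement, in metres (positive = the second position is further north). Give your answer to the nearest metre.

ΔN = -212 m

Δφ = -45.48765° − -45.48574° = -0.00191°; Δλ = 177.19802° − 177.19649° = +0.00153°.
1° along a meridian = πR/180 = 111177 m.
ΔN = Δφ × 111177 = -212.3 m; ΔE = Δλ × 111177 × cos(-45.48574°) = +0.00153 × 111177 × 0.701087 = 119.3 m.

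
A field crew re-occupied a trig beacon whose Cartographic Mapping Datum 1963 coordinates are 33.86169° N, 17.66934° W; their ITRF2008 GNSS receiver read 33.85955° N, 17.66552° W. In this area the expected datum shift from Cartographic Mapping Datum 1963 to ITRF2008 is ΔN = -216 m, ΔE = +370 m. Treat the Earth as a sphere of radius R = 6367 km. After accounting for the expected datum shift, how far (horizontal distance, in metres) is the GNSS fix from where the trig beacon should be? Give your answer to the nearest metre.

28 m

Observed coordinate differences: Δφ = -0.00214°, Δλ = +0.00382°.
Converting to metres (1° lat = 111125 m, cos φ = 0.830385): observed ΔN = -237.8 m, observed ΔE = 352.5 m.
Subtracting the expected shift leaves a residual of -237.8 − (-216) = -21.8 m north and 352.5 − (370) = -17.5 m east.
Residual distance = √((-21.8)² + (-17.5)²) = 28.0 m.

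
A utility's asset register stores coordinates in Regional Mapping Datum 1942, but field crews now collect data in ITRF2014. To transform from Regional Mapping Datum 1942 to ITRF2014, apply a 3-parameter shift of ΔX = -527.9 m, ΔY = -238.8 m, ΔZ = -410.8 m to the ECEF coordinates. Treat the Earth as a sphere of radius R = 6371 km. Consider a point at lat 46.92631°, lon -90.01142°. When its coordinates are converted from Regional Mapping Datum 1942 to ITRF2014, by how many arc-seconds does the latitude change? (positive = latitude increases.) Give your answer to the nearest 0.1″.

sin φ = 0.730476, cos φ = 0.682938, sin λ = -1.000000, cos λ = -0.000199.
North component: ΔN = −sin φ cos λ·ΔX − sin φ sin λ·ΔY + cos φ·ΔZ = −(0.730476)(-0.000199)(-527.9) − (0.730476)(-1.000000)(-238.8) + (0.682938)(-410.8) = -455.07 m.
1° of latitude spans πR/180 = 111195 m, so Δφ = -455.07 / 111195 × 3600 = -14.733″.

Δφ = -14.7″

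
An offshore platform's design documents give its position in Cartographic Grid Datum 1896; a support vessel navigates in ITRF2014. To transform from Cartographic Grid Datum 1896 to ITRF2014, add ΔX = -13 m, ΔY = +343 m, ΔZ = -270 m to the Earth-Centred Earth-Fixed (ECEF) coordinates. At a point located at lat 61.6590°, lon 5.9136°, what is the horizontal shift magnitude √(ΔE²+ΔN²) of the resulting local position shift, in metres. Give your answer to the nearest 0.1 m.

The local east axis at (φ, λ) is (−sin λ, cos λ, 0), so ΔE = −sin(5.9136°)·(-13) + cos(5.9136°)·343 = 342.51 m.
The local north axis is (−sin φ cos λ, −sin φ sin λ, cos φ), giving ΔN = 11.381 − 31.103 − 128.174 = -147.90 m.
Horizontal magnitude = √(ΔE² + ΔN²) = √(342.51² + (-147.90)²) = 373.08 m.

373.1 m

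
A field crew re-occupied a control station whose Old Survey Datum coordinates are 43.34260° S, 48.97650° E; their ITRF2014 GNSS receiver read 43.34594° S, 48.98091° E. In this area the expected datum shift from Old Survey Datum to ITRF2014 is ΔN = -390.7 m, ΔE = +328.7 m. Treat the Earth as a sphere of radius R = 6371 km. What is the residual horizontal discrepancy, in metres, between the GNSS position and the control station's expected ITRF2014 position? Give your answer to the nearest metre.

Observed coordinate differences: Δφ = -0.00334°, Δλ = +0.00441°.
Converting to metres (1° lat = 111195 m, cos φ = 0.727263): observed ΔN = -371.4 m, observed ΔE = 356.6 m.
Subtracting the expected shift leaves a residual of -371.4 − (-390.7) = 19.3 m north and 356.6 − (328.7) = 27.9 m east.
Residual distance = √(19.3² + 27.9²) = 34.0 m.

34 m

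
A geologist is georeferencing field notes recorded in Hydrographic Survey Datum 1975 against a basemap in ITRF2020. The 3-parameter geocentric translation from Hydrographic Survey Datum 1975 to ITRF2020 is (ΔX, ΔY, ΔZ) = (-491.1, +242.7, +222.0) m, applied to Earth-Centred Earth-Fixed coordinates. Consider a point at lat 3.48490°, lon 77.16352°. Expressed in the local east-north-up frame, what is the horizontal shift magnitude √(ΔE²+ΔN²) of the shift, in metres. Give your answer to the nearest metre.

574 m

The local east axis at (φ, λ) is (−sin λ, cos λ, 0), so ΔE = −sin(77.16352°)·(-491.1) + cos(77.16352°)·242.7 = 532.75 m.
The local north axis is (−sin φ cos λ, −sin φ sin λ, cos φ), giving ΔN = 6.632 − 14.384 + 221.589 = 213.84 m.
Horizontal magnitude = √(ΔE² + ΔN²) = √(532.75² + 213.84²) = 574.06 m.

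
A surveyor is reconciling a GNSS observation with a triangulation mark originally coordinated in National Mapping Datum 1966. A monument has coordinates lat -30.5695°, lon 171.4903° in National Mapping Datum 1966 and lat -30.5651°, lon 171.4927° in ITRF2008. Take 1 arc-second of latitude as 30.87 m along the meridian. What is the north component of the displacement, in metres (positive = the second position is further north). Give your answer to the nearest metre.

Δφ = -30.5651° − -30.5695° = +0.0044°; Δλ = 171.4927° − 171.4903° = +0.0024°.
1° of latitude = 3600 × 30.87 = 111132 m.
ΔN = Δφ × 111132 = 489.0 m; ΔE = Δλ × 111132 × cos(-30.5695°) = +0.0024 × 111132 × 0.861013 = 229.6 m.

ΔN = 489 m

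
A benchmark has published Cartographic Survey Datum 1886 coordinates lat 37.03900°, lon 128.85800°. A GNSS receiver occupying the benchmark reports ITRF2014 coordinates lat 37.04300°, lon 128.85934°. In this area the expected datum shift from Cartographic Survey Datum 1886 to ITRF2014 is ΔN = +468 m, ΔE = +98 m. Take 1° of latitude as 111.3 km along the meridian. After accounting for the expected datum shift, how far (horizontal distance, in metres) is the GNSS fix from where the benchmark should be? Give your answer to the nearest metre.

Observed coordinate differences: Δφ = +0.00400°, Δλ = +0.00134°.
Converting to metres (1° lat = 111300 m, cos φ = 0.798226): observed ΔN = 445.2 m, observed ΔE = 119.0 m.
Subtracting the expected shift leaves a residual of 445.2 − (468) = -22.8 m north and 119.0 − (98) = 21.0 m east.
Residual distance = √((-22.8)² + 21.0²) = 31.0 m.

31 m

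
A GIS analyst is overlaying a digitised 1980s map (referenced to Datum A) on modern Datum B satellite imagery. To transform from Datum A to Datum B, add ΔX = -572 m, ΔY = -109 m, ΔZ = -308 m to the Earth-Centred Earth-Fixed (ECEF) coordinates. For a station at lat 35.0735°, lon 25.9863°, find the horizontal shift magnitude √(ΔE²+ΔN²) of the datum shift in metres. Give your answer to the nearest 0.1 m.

168.3 m

At φ = 35.0735°, λ = 25.9863°: sin φ = 0.574627, cos φ = 0.818416, sin λ = 0.438156, cos λ = 0.898899.
ΔE = −sin λ·ΔX + cos λ·ΔY = −(0.438156)·(-572) + (0.898899)·(-109) = 152.65 m.
ΔN = −sin φ cos λ·ΔX − sin φ sin λ·ΔY + cos φ·ΔZ = −(0.574627)(0.898899)(-572) − (0.574627)(0.438156)(-109) + (0.818416)(-308) = 70.83 m.
Horizontal magnitude = √(ΔE² + ΔN²) = √(152.65² + 70.83²) = 168.28 m.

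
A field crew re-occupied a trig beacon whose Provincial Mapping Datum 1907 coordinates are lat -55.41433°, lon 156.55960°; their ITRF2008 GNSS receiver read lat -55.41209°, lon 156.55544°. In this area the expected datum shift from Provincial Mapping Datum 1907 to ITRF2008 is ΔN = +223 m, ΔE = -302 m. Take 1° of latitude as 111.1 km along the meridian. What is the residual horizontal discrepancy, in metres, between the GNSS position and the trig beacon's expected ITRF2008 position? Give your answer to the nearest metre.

Observed coordinate differences: Δφ = +0.00224°, Δλ = -0.00416°.
Converting to metres (1° lat = 111100 m, cos φ = 0.567638): observed ΔN = 248.9 m, observed ΔE = -262.3 m.
Subtracting the expected shift leaves a residual of 248.9 − (223) = 25.9 m north and -262.3 − (-302) = 39.7 m east.
Residual distance = √(25.9² + 39.7²) = 47.3 m.

47 m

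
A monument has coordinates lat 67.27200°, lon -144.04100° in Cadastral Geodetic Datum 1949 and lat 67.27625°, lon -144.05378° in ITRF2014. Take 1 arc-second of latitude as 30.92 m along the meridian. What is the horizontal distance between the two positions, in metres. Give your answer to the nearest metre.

725 m

Δφ = 67.27625° − 67.27200° = +0.00425°; Δλ = -144.05378° − -144.04100° = -0.01278°.
1° of latitude = 3600 × 30.92 = 111312 m.
ΔN = Δφ × 111312 = 473.1 m; ΔE = Δλ × 111312 × cos(67.27200°) = -0.01278 × 111312 × 0.386357 = -549.6 m.
Distance = √(ΔE² + ΔN²) = √((-549.6)² + 473.1²) = 725.2 m.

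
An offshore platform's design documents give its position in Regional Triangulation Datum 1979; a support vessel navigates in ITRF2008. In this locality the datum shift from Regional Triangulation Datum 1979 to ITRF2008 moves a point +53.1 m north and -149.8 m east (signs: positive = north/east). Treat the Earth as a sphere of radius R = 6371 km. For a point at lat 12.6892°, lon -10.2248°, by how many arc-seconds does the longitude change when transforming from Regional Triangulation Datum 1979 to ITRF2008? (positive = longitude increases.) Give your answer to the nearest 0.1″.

Δλ = -5.0″

At latitude 12.6892°, cos φ = 0.975576.
One radian of longitude at latitude φ spans R cos φ, so Δλ = ΔE / (R cos φ) = -149.8 / (6371000 × 0.975576) = -2.4101e-05 rad = -4.971″.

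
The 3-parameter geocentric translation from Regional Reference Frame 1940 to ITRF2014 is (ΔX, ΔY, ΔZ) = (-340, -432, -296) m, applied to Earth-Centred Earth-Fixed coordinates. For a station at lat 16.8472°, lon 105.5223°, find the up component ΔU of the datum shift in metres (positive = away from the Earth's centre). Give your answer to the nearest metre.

ΔU = -397 m

At φ = 16.8472°, λ = 105.5223°: sin φ = 0.289820, cos φ = 0.957081, sin λ = 0.963526, cos λ = -0.267613.
ΔU = cos φ cos λ·ΔX + cos φ sin λ·ΔY + sin φ·ΔZ = (0.957081)(-0.267613)(-340) + (0.957081)(0.963526)(-432) + (0.289820)(-296) = -397.08 m.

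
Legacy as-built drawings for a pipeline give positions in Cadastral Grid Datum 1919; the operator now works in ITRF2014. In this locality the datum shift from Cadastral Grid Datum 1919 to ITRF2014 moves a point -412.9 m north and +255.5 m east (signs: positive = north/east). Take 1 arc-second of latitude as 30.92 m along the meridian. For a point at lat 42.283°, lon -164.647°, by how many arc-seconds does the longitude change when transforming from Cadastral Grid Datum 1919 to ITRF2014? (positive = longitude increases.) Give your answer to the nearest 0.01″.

Δλ = 11.17″

At latitude 42.283°, cos φ = 0.739831.
1″ of longitude at this latitude = 30.92 × cos φ = 22.8756 m, so Δλ = 255.5 / 22.8756 = 11.169″.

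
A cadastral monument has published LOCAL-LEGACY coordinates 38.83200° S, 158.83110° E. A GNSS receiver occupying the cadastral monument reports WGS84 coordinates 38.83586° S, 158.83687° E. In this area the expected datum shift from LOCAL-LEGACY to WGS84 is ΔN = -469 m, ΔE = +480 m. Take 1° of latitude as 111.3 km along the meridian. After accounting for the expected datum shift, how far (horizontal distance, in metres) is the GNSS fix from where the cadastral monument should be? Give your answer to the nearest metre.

Observed coordinate differences: Δφ = -0.00386°, Δλ = +0.00577°.
Converting to metres (1° lat = 111300 m, cos φ = 0.778988): observed ΔN = -429.6 m, observed ΔE = 500.3 m.
Subtracting the expected shift leaves a residual of -429.6 − (-469) = 39.4 m north and 500.3 − (480) = 20.3 m east.
Residual distance = √(39.4² + 20.3²) = 44.3 m.

44 m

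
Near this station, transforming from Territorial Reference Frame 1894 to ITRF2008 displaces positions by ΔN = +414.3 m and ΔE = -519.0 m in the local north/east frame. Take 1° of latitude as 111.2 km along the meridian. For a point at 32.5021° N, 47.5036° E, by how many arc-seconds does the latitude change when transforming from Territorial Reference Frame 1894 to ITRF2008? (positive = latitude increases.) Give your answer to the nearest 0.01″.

1° of latitude = 111.2 km, so Δφ = 414.3 / 111200 = 0.0037257° = 13.413″.

Δφ = 13.41″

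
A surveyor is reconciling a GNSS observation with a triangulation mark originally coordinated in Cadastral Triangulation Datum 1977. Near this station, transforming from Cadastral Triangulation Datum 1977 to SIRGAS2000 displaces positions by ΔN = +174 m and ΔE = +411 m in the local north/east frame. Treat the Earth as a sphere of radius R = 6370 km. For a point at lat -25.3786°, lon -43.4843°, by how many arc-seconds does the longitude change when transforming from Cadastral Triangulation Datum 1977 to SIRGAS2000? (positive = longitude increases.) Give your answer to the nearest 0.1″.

Δλ = 14.7″

At latitude -25.3786°, cos φ = 0.903495.
One radian of longitude at latitude φ spans R cos φ, so Δλ = ΔE / (R cos φ) = 411.0 / (6370000 × 0.903495) = 7.1413e-05 rad = 14.730″.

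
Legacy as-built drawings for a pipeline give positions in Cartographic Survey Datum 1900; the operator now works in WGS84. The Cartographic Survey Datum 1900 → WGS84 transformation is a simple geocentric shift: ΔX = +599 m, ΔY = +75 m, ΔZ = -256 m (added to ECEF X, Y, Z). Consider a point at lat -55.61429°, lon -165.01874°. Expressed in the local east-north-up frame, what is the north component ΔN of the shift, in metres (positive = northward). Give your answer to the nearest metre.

The local north axis is (−sin φ cos λ, −sin φ sin λ, cos φ), giving ΔN = -477.525 − 16.000 − 144.579 = -638.10 m.

ΔN = -638 m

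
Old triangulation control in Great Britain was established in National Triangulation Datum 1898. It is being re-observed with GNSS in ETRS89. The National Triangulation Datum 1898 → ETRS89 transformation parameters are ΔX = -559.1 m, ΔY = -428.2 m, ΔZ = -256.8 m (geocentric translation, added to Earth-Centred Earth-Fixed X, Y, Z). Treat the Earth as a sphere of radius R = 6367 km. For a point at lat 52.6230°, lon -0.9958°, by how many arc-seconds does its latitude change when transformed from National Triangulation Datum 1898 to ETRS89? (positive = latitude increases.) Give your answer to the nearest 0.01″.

sin φ = 0.794658, cos φ = 0.607057, sin λ = -0.017379, cos λ = 0.999849.
North component: ΔN = −sin φ cos λ·ΔX − sin φ sin λ·ΔY + cos φ·ΔZ = −(0.794658)(0.999849)(-559.1) − (0.794658)(-0.017379)(-428.2) + (0.607057)(-256.8) = 282.42 m.
1° of latitude spans πR/180 = 111125 m, so Δφ = 282.42 / 111125 × 3600 = 9.149″.

Δφ = 9.15″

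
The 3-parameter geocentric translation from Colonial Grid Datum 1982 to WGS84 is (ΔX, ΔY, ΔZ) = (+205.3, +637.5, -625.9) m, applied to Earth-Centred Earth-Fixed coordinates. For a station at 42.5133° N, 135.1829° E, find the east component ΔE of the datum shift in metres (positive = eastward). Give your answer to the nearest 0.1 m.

ΔE = -596.9 m

At φ = 42.5133°, λ = 135.1829°: sin φ = 0.675761, cos φ = 0.737120, sin λ = 0.704846, cos λ = -0.709360.
ΔE = −sin λ·ΔX + cos λ·ΔY = −(0.704846)·(205.3) + (-0.709360)·(637.5) = -596.92 m.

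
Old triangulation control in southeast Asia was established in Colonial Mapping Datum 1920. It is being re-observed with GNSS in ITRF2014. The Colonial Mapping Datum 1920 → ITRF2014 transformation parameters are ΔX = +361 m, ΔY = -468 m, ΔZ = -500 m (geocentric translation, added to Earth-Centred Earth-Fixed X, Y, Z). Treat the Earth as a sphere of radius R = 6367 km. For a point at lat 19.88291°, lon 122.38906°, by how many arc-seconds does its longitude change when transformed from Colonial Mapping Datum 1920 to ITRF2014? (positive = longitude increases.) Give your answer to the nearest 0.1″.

sin φ = 0.340099, cos φ = 0.940390, sin λ = 0.844430, cos λ = -0.535666.
East component: ΔE = −sin λ·ΔX + cos λ·ΔY = −(0.844430)(361) + (-0.535666)(-468) = -54.15 m.
1° of latitude spans πR/180 = 111125 m; at latitude φ, 1° of longitude spans that × cos φ = 104500.9 m, so Δλ = -54.15 / 104500.9 × 3600 = -1.865″.

Δλ = -1.9″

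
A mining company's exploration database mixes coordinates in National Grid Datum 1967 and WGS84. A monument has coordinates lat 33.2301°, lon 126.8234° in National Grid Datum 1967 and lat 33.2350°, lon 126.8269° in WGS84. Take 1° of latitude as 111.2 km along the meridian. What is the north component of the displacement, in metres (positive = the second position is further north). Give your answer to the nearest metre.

ΔN = 545 m

Δφ = 33.2350° − 33.2301° = +0.0049°; Δλ = 126.8269° − 126.8234° = +0.0035°.
ΔN = Δφ × 111200 = 544.9 m; ΔE = Δλ × 111200 × cos(33.2301°) = +0.0035 × 111200 × 0.836477 = 325.6 m.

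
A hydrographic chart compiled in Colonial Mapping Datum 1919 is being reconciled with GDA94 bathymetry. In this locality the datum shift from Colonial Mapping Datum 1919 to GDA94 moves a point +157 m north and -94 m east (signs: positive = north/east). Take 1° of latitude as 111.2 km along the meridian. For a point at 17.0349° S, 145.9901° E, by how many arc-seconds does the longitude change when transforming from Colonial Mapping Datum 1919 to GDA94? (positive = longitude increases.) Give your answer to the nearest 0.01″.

Δλ = -3.18″

At latitude -17.0349°, cos φ = 0.956126.
1° of longitude at this latitude = 111.2 × cos φ = 106.32 km, so Δλ = -94.0 / 106321.3 = -0.0008841° = -3.183″.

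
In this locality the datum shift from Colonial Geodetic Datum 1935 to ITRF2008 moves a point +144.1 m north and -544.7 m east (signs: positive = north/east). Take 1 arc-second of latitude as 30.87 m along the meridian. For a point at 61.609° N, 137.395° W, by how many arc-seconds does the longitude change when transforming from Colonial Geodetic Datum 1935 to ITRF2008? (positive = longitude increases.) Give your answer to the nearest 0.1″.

Δλ = -37.1″

At latitude 61.609°, cos φ = 0.475486.
1″ of longitude at this latitude = 30.87 × cos φ = 14.6783 m, so Δλ = -544.7 / 14.6783 = -37.109″.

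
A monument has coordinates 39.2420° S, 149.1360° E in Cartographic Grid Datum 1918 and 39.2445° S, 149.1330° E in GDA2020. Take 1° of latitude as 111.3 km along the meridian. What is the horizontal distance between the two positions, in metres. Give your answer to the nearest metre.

Δφ = -39.2445° − -39.2420° = -0.0025°; Δλ = 149.1330° − 149.1360° = -0.0030°.
ΔN = Δφ × 111300 = -278.3 m; ΔE = Δλ × 111300 × cos(-39.2420°) = -0.0030 × 111300 × 0.774481 = -258.6 m.
Distance = √(ΔE² + ΔN²) = √((-258.6)² + (-278.3)²) = 379.9 m.

380 m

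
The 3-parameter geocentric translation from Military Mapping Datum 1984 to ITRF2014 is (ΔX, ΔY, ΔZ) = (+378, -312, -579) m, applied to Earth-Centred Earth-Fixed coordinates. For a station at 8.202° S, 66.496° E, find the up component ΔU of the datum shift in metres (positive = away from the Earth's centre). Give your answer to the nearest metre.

The local up (radial) axis is (cos φ cos λ, cos φ sin λ, sin φ), giving ΔU = 149.209 − 283.187 + 82.602 = -51.38 m.

ΔU = -51 m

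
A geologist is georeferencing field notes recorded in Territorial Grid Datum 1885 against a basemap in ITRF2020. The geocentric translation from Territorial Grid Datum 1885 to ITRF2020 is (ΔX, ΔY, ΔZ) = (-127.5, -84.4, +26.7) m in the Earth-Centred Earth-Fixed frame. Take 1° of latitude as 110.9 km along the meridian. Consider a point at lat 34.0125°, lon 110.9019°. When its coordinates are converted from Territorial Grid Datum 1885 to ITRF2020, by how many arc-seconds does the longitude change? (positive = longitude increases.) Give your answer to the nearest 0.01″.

Δλ = 5.84″

sin φ = 0.559374, cos φ = 0.828916, sin λ = 0.934193, cos λ = -0.356769.
East component: ΔE = −sin λ·ΔX + cos λ·ΔY = −(0.934193)(-127.5) + (-0.356769)(-84.4) = 149.22 m.
1° of latitude spans 110900 m; at latitude φ, 1° of longitude spans that × cos φ = 91926.7 m, so Δλ = 149.22 / 91926.7 × 3600 = 5.844″.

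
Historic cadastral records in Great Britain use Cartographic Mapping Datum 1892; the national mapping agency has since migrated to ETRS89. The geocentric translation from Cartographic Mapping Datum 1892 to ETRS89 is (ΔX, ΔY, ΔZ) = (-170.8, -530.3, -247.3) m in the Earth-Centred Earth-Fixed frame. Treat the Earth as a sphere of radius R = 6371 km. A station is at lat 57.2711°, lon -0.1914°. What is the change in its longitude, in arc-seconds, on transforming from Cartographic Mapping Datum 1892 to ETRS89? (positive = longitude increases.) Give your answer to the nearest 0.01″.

Δλ = -31.79″

sin φ = 0.841238, cos φ = 0.540665, sin λ = -0.003341, cos λ = 0.999994.
East component: ΔE = −sin λ·ΔX + cos λ·ΔY = −(-0.003341)(-170.8) + (0.999994)(-530.3) = -530.87 m.
1° of latitude spans πR/180 = 111195 m; at latitude φ, 1° of longitude spans that × cos φ = 60119.2 m, so Δλ = -530.87 / 60119.2 × 3600 = -31.789″.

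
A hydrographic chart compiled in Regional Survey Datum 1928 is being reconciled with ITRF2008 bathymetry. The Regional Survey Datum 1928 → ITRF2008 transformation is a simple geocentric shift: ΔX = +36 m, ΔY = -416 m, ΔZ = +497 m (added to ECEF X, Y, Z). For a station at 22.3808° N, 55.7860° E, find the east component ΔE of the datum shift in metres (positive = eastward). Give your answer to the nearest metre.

ΔE = -264 m

At φ = 22.3808°, λ = 55.7860°: sin φ = 0.380761, cos φ = 0.924674, sin λ = 0.826943, cos λ = 0.562285.
ΔE = −sin λ·ΔX + cos λ·ΔY = −(0.826943)·(36) + (0.562285)·(-416) = -263.68 m.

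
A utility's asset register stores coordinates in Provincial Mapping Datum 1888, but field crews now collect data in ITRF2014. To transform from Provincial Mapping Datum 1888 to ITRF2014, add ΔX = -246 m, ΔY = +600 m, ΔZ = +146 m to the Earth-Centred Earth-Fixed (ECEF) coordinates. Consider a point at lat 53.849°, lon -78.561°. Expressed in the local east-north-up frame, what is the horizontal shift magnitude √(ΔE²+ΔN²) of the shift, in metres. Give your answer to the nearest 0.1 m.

612.7 m

The local east axis at (φ, λ) is (−sin λ, cos λ, 0), so ΔE = −sin(-78.561°)·(-246) + cos(-78.561°)·600 = -122.12 m.
The local north axis is (−sin φ cos λ, −sin φ sin λ, cos φ), giving ΔN = 39.394 + 474.856 + 86.128 = 600.38 m.
Horizontal magnitude = √(ΔE² + ΔN²) = √((-122.12)² + 600.38²) = 612.67 m.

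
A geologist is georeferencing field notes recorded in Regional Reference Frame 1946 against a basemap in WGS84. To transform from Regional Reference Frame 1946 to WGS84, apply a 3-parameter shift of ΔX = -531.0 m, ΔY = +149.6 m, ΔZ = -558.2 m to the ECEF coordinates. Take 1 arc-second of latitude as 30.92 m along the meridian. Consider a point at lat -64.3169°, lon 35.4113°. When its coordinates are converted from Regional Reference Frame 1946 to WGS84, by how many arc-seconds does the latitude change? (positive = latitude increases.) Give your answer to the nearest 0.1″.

Δφ = -17.9″

sin φ = -0.901205, cos φ = 0.433393, sin λ = 0.579442, cos λ = 0.815014.
North component: ΔN = −sin φ cos λ·ΔX − sin φ sin λ·ΔY + cos φ·ΔZ = −(-0.901205)(0.815014)(-531.0) − (-0.901205)(0.579442)(149.6) + (0.433393)(-558.2) = -553.82 m.
1° of latitude spans 3600 × 30.92 = 111312 m, so Δφ = -553.82 / 111312 × 3600 = -17.911″.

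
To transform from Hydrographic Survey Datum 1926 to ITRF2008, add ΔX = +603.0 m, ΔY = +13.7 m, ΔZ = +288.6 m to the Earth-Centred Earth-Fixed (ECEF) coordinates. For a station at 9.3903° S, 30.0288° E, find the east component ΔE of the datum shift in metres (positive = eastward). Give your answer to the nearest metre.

ΔE = -290 m

At φ = -9.3903°, λ = 30.0288°: sin φ = -0.163159, cos φ = 0.986600, sin λ = 0.500435, cos λ = 0.865774.
ΔE = −sin λ·ΔX + cos λ·ΔY = −(0.500435)·(603.0) + (0.865774)·(13.7) = -289.90 m.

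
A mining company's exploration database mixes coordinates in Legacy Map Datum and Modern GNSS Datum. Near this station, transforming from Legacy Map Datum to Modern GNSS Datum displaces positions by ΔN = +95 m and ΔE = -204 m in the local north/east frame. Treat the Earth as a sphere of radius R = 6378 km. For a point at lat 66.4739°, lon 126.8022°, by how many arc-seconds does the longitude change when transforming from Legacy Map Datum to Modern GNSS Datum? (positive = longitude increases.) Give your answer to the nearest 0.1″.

At latitude 66.4739°, cos φ = 0.399167.
One radian of longitude at latitude φ spans R cos φ, so Δλ = ΔE / (R cos φ) = -204.0 / (6378000 × 0.399167) = -8.0129e-05 rad = -16.528″.

Δλ = -16.5″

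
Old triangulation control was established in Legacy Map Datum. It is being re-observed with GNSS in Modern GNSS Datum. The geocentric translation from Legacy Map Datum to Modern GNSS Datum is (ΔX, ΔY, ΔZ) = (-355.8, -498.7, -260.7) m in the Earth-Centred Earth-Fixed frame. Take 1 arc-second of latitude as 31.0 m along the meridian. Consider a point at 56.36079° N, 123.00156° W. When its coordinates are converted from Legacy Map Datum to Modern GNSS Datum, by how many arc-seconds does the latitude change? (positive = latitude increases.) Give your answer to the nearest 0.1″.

sin φ = 0.832542, cos φ = 0.553961, sin λ = -0.838656, cos λ = -0.544662.
North component: ΔN = −sin φ cos λ·ΔX − sin φ sin λ·ΔY + cos φ·ΔZ = −(0.832542)(-0.544662)(-355.8) − (0.832542)(-0.838656)(-498.7) + (0.553961)(-260.7) = -653.96 m.
1° of latitude spans 3600 × 31.00 = 111600 m, so Δφ = -653.96 / 111600 × 3600 = -21.095″.

Δφ = -21.1″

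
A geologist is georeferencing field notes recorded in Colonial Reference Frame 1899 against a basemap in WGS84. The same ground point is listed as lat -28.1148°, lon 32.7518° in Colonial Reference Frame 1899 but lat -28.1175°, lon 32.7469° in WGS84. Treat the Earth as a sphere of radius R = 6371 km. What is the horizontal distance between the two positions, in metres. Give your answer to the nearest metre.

Δφ = -28.1175° − -28.1148° = -0.0027°; Δλ = 32.7469° − 32.7518° = -0.0049°.
1° along a meridian = πR/180 = 111195 m.
ΔN = Δφ × 111195 = -300.2 m; ΔE = Δλ × 111195 × cos(-28.1148°) = -0.0049 × 111195 × 0.882005 = -480.6 m.
Distance = √(ΔE² + ΔN²) = √((-480.6)² + (-300.2)²) = 566.6 m.

567 m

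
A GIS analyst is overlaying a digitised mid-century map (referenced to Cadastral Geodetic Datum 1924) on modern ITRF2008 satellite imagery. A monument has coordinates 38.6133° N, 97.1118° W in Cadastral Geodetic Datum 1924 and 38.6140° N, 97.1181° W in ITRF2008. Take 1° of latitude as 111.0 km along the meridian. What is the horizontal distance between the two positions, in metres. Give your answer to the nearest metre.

552 m

Δφ = 38.6140° − 38.6133° = +0.0007°; Δλ = -97.1181° − -97.1118° = -0.0063°.
ΔN = Δφ × 111000 = 77.7 m; ΔE = Δλ × 111000 × cos(38.6133°) = -0.0063 × 111000 × 0.781376 = -546.4 m.
Distance = √(ΔE² + ΔN²) = √((-546.4)² + 77.7²) = 551.9 m.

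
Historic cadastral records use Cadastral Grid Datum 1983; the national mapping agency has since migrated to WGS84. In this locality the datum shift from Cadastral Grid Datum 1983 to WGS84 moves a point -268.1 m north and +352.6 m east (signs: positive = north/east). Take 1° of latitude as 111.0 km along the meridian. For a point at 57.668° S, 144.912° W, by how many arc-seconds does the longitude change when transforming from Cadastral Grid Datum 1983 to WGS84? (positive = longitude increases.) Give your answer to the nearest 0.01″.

Δλ = 21.38″

At latitude -57.668°, cos φ = 0.534824.
1° of longitude at this latitude = 111.0 × cos φ = 59.37 km, so Δλ = 352.6 / 59365.5 = 0.0059395° = 21.382″.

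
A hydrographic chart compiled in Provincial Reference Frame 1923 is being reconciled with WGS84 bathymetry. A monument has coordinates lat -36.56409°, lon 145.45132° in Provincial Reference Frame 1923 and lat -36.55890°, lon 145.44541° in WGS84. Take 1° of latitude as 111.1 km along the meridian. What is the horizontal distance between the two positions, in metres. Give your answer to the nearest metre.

781 m

Δφ = -36.55890° − -36.56409° = +0.00519°; Δλ = 145.44541° − 145.45132° = -0.00591°.
ΔN = Δφ × 111100 = 576.6 m; ΔE = Δλ × 111100 × cos(-36.56409°) = -0.00591 × 111100 × 0.803191 = -527.4 m.
Distance = √(ΔE² + ΔN²) = √((-527.4)² + 576.6²) = 781.4 m.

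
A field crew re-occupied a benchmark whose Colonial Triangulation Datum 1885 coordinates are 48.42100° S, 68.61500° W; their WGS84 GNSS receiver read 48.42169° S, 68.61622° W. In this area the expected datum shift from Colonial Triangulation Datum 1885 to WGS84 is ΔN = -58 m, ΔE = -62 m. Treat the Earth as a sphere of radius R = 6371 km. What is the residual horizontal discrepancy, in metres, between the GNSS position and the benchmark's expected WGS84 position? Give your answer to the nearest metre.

Observed coordinate differences: Δφ = -0.00069°, Δλ = -0.00122°.
Converting to metres (1° lat = 111195 m, cos φ = 0.663652): observed ΔN = -76.7 m, observed ΔE = -90.0 m.
Subtracting the expected shift leaves a residual of -76.7 − (-58) = -18.7 m north and -90.0 − (-62) = -28.0 m east.
Residual distance = √((-18.7)² + (-28.0)²) = 33.7 m.

34 m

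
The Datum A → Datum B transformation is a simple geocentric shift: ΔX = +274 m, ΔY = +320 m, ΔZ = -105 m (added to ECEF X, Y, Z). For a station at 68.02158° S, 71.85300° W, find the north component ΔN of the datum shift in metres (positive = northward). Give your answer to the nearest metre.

ΔN = -242 m

The local north axis is (−sin φ cos λ, −sin φ sin λ, cos φ), giving ΔN = 79.137 − 281.984 − 39.297 = -242.14 m.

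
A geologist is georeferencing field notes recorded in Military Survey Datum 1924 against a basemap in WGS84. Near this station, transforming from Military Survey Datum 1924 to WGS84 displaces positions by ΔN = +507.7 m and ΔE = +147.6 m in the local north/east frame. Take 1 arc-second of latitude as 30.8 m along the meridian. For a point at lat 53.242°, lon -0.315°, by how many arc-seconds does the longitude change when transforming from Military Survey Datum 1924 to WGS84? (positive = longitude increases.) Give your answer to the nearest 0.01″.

At latitude 53.242°, cos φ = 0.598436.
1″ of longitude at this latitude = 30.80 × cos φ = 18.4318 m, so Δλ = 147.6 / 18.4318 = 8.008″.

Δλ = 8.01″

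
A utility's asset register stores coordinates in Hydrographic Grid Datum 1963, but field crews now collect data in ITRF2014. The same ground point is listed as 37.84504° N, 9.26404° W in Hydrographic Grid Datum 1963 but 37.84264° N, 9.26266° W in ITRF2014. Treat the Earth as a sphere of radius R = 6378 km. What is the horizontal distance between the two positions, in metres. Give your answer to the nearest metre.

293 m

Δφ = 37.84264° − 37.84504° = -0.00240°; Δλ = -9.26266° − -9.26404° = +0.00138°.
1° along a meridian = πR/180 = 111317 m.
ΔN = Δφ × 111317 = -267.2 m; ΔE = Δλ × 111317 × cos(37.84504°) = +0.00138 × 111317 × 0.789673 = 121.3 m.
Distance = √(ΔE² + ΔN²) = √(121.3² + (-267.2)²) = 293.4 m.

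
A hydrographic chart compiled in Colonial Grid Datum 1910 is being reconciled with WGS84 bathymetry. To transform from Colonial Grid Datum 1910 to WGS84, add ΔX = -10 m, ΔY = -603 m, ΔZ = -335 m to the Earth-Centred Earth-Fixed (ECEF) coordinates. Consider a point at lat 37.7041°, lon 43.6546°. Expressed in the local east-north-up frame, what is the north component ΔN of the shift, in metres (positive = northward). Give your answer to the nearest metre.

ΔN = -6 m

The local north axis is (−sin φ cos λ, −sin φ sin λ, cos φ), giving ΔN = 4.425 + 254.576 − 265.045 = -6.04 m.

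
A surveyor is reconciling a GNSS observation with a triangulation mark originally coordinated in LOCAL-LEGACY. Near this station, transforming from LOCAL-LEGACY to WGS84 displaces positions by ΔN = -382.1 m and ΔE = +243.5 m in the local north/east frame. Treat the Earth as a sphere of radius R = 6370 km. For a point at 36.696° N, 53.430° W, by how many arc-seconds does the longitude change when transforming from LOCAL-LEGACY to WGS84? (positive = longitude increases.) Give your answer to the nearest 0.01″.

Δλ = 9.83″

At latitude 36.696°, cos φ = 0.801817.
One radian of longitude at latitude φ spans R cos φ, so Δλ = ΔE / (R cos φ) = 243.5 / (6370000 × 0.801817) = 4.7674e-05 rad = 9.834″.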